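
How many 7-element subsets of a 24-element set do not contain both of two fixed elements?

All 7-subsets: C(24,7) = 346104. Those containing both fixed elements: C(22,5) = 26334.
346104 − 26334 = 319770.

319770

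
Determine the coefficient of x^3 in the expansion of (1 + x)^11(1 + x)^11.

(1 + x)^11(1 + x)^11 = (1 + x)^22, so the coefficient of x^3 is C(22,3)·1^3 = 1540·1 = 1540.

1540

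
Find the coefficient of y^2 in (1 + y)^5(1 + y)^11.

120

Coefficient of y^2 = Σ_{j} C(5,j)·C(11,2-j) for j from 0 to 2.
= 55 + 55 + 10 = 120.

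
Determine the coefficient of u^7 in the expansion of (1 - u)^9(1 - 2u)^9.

-471852

Coefficient of u^7 = Σ_{j} C(9,j)·(-1)^j·C(9,7-j)·(-2)^(7-j) for j from 0 to 7.
= (-4608) + (-48384) + (-145152) + (-169344) + (-84672) + (-18144) + (-1512) + (-36) = -471852.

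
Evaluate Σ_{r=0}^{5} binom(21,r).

27896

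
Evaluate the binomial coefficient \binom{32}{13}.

347373600

C(32,13) = (32·31·30·29·28·27·26·25·24·23·22·21·20) / 13! = 2163102632570880000 / 6227020800 = 347373600.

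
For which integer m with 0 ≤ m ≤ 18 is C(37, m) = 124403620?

9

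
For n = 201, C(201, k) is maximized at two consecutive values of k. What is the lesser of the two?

For odd n = 201, C(201,k) peaks at k = (n−1)/2 and (n+1)/2; the lesser is 100.

100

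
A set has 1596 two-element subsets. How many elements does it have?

57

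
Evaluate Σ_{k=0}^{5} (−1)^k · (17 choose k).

The partial alternating sum Σ_{k=0}^{5} (−1)^k C(17,k) = (−1)^5 C(16,5) = -4368.

-4368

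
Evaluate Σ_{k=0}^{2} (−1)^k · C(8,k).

The partial alternating sum Σ_{k=0}^{2} (−1)^k C(8,k) = (−1)^2 C(7,2) = 21.

21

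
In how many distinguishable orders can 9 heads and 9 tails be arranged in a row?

Choose positions for the heads: C(18,9) = 48620.

48620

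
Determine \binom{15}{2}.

C(15,2) = (15·14) / 2! = 210 / 2 = 105.

105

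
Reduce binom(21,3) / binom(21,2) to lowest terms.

19/3

C(n,k+1)/C(n,k) = (n−k)/(k+1) = (21−2)/(2+1) = 19/3.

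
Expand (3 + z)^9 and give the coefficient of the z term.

The general term is C(9,j)·(3)^j·(z)^(9-j); the z^1 term has j = 8.
C(9,8) = 9.
Coefficient = C(9,8) · 3^8 = 9 · 6561 = 59049.

59049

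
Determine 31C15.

C(31,15) = (31·30·29·28·27·26·25·24·23·22·21·20·19·18·17) / 15! = 393008709555221760000 / 1307674368000 = 300540195.

300540195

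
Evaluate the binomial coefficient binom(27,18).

4686825

C(27,18) = C(27,9) by symmetry.
C(27,9) = (27·26·25·24·23·22·21·20·19) / 9! = 1700755056000 / 362880 = 4686825.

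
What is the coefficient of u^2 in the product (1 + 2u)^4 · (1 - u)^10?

-11

Coefficient of u^2 = Σ_{j} C(4,j)·2^j·C(10,2-j)·(-1)^(2-j) for j from 0 to 2.
= 45 + (-80) + 24 = -11.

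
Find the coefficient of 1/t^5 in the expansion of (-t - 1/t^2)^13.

-1716

General term: C(13,j)·(-t)^j·(-1/t^2)^(13-j), with t-exponent 1j − 2(13−j) = 3j − 26.
Set 3j − 26 = -5: j = 7.
C(13,7) = 1716; (-1)^7 = -1; (-1)^6 = 1.
Coefficient = 1716 · (-1) · 1 = -1716.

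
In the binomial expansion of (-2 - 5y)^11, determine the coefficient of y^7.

-412500000

The general term is C(11,j)·(-2)^j·(-5y)^(11-j); the y^7 term has j = 4.
C(11,4) = 330.
Coefficient = C(11,4) · (-2)^4 · (-5)^7 = 330 · 16 · (-78125) = -412500000.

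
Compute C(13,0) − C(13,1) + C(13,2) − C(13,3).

-220

The partial alternating sum Σ_{k=0}^{3} (−1)^k C(13,k) = (−1)^3 C(12,3) = -220.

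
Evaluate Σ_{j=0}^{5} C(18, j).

12616

1 + 18 + 153 + 816 + 3060 + 8568 = 12616.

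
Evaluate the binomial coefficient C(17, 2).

C(17,2) = (17·16) / 2! = 272 / 2 = 136.

136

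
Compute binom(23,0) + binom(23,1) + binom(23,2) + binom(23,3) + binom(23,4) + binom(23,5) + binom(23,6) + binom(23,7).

1 + 23 + 253 + 1771 + 8855 + 33649 + 100947 + 245157 = 390656.

390656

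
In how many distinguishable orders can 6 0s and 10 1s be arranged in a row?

8008

Choose positions for the 0s: C(16,6) = 8008.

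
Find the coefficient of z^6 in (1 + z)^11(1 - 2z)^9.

Coefficient of z^6 = Σ_{j} C(11,j)·1^j·C(9,6-j)·(-2)^(6-j) for j from 0 to 6.
= 5376 + (-44352) + 110880 + (-110880) + 47520 + (-8316) + 462 = 690.

690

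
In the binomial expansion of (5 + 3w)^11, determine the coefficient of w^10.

The general term is C(11,j)·(5)^j·(3w)^(11-j); the w^10 term has j = 1.
C(11,1) = 11.
Coefficient = C(11,1) · 5^1 · 3^10 = 11 · 5 · 59049 = 3247695.

3247695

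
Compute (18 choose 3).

C(18,3) = (18·17·16) / 3! = 4896 / 6 = 816.

816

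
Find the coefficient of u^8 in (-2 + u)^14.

192192

The general term is C(14,j)·(-2)^j·(u)^(14-j); the u^8 term has j = 6.
C(14,6) = 3003.
Coefficient = C(14,6) · (-2)^6 = 3003 · 64 = 192192.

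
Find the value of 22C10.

646646

C(22,10) = (22·21·20·19·18·17·16·15·14·13) / 10! = 2346549004800 / 3628800 = 646646.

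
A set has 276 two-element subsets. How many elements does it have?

n(n−1)/2 = 276 ⇒ n(n−1) = 552. Since 24·23 = 552, n = 24.

24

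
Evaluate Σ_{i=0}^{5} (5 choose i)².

252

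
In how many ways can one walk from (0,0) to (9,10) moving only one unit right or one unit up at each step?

Each path is a sequence of 19 steps with 9 rights: C(19,9) = 92378.

92378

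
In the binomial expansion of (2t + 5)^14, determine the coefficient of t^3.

The general term is C(14,j)·(2t)^j·(5)^(14-j); the t^3 term has j = 3.
C(14,3) = 364.
Coefficient = C(14,3) · 2^3 · 5^11 = 364 · 8 · 48828125 = 142187500000.

142187500000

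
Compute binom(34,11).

286097760

C(34,11) = (34·33·32·31·30·29·28·27·26·25·24) / 11! = 11420107066368000 / 39916800 = 286097760.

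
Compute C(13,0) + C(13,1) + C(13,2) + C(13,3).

378

1 + 13 + 78 + 286 = 378.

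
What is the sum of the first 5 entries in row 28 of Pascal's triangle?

1 + 28 + 378 + 3276 + 20475 = 24158.

24158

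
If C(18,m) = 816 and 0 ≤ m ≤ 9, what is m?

3

C(18,m) increases on 0 ≤ m ≤ 9. C(18,2) = 153 and C(18,3) = 816, so m = 3.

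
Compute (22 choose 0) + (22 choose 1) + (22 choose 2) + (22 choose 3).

1 + 22 + 231 + 1540 = 1794.

1794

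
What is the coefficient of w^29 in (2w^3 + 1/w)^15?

2795520

General term: C(15,j)·(2w^3)^j·(1/w)^(15-j), with w-exponent 3j − 1(15−j) = 4j − 15.
Set 4j − 15 = 29: j = 11.
C(15,11) = 1365; 2^11 = 2048; 1^4 = 1.
Coefficient = 1365 · 2048 · 1 = 2795520.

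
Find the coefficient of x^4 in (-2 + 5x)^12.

79200000

The general term is C(12,j)·(-2)^j·(5x)^(12-j); the x^4 term has j = 8.
C(12,8) = 495.
Coefficient = C(12,8) · (-2)^8 · 5^4 = 495 · 256 · 625 = 79200000.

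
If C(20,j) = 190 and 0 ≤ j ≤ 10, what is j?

C(20,j) increases on 0 ≤ j ≤ 10. C(20,1) = 20 and C(20,2) = 190, so j = 2.

2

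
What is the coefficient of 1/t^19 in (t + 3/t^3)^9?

General term: C(9,j)·(t)^j·(3/t^3)^(9-j), with t-exponent 1j − 3(9−j) = 4j − 27.
Set 4j − 27 = -19: j = 2.
C(9,2) = 36; 1^2 = 1; 3^7 = 2187.
Coefficient = 36 · 1 · 2187 = 78732.

78732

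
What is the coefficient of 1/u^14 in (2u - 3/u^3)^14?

-960740352

General term: C(14,j)·(2u)^j·(-3/u^3)^(14-j), with u-exponent 1j − 3(14−j) = 4j − 42.
Set 4j − 42 = -14: j = 7.
C(14,7) = 3432; 2^7 = 128; (-3)^7 = -2187.
Coefficient = 3432 · 128 · (-2187) = -960740352.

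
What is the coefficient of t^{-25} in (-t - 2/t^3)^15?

-3075072

General term: C(15,j)·(-t)^j·(-2/t^3)^(15-j), with t-exponent 1j − 3(15−j) = 4j − 45.
Set 4j − 45 = -25: j = 5.
C(15,5) = 3003; (-1)^5 = -1; (-2)^10 = 1024.
Coefficient = 3003 · (-1) · 1024 = -3075072.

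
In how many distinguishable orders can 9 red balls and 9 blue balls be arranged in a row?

48620

Choose positions for the red balls: C(18,9) = 48620.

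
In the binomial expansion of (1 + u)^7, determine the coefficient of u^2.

21

The general term is C(7,j)·(1)^j·(u)^(7-j); the u^2 term has j = 5.
C(7,5) = 21.
Coefficient = C(7,5) = 21.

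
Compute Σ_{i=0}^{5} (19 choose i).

16664

1 + 19 + 171 + 969 + 3876 + 11628 = 16664.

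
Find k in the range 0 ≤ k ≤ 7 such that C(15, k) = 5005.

6

C(15,k) increases on 0 ≤ k ≤ 7. C(15,5) = 3003 and C(15,6) = 5005, so k = 6.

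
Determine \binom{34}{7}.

C(34,7) = (34·33·32·31·30·29·28) / 7! = 27113264640 / 5040 = 5379616.

5379616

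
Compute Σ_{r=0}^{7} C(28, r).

1 + 28 + 378 + 3276 + 20475 + 98280 + 376740 + 1184040 = 1683218.

1683218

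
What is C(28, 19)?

C(28,19) = C(28,9) by symmetry.
C(28,9) = (28·27·26·25·24·23·22·21·20) / 9! = 2506375872000 / 362880 = 6906900.

6906900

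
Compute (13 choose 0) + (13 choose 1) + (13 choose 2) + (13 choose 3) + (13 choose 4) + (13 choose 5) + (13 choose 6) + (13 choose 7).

5812

1 + 13 + 78 + 286 + 715 + 1287 + 1716 + 1716 = 5812.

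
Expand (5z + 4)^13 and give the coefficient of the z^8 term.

The general term is C(13,j)·(5z)^j·(4)^(13-j); the z^8 term has j = 8.
C(13,8) = 1287.
Coefficient = C(13,8) · 5^8 · 4^5 = 1287 · 390625 · 1024 = 514800000000.

514800000000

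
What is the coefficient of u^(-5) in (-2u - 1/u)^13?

General term: C(13,j)·(-2u)^j·(-1/u)^(13-j), with u-exponent 1j − 1(13−j) = 2j − 13.
Set 2j − 13 = -5: j = 4.
C(13,4) = 715; (-2)^4 = 16; (-1)^9 = -1.
Coefficient = 715 · 16 · (-1) = -11440.

-11440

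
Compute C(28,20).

3108105

C(28,20) = C(28,8) by symmetry.
C(28,8) = (28·27·26·25·24·23·22·21) / 8! = 125318793600 / 40320 = 3108105.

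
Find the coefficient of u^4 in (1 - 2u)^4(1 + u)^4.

Coefficient of u^4 = Σ_{j} C(4,j)·(-2)^j·C(4,4-j)·1^(4-j) for j from 0 to 4.
= 1 + (-32) + 144 + (-128) + 16 = 1.

1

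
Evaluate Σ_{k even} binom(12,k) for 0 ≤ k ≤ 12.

2048

Even-k terms of row 12 sum to 2^11 = 2048.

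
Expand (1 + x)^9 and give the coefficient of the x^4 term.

The general term is C(9,j)·(1)^j·(x)^(9-j); the x^4 term has j = 5.
C(9,5) = 126.
Coefficient = C(9,5) = 126.

126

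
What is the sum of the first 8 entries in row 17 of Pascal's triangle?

41226

1 + 17 + 136 + 680 + 2380 + 6188 + 12376 + 19448 = 41226.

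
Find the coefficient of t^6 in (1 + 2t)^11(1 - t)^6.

Coefficient of t^6 = Σ_{j} C(11,j)·2^j·C(6,6-j)·(-1)^(6-j) for j from 0 to 6.
= 1 + (-132) + 3300 + (-26400) + 79200 + (-88704) + 29568 = -3167.

-3167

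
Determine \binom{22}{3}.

1540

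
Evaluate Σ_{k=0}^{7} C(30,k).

2804012

1 + 30 + 435 + 4060 + 27405 + 142506 + 593775 + 2035800 = 2804012.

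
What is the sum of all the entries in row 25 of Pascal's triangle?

33554432

Setting x = 1 in (1+x)^25 gives Σ C(25,r) = 2^25 = 33554432.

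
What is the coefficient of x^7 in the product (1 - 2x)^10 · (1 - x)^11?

-1570650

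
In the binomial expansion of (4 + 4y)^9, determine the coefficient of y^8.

2359296

The general term is C(9,j)·(4)^j·(4y)^(9-j); the y^8 term has j = 1.
C(9,1) = 9.
Coefficient = C(9,1) · 4^1 · 4^8 = 9 · 4 · 65536 = 2359296.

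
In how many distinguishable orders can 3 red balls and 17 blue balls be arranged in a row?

1140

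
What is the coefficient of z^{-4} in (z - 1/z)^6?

-6

General term: C(6,j)·(z)^j·(-1/z)^(6-j), with z-exponent 1j − 1(6−j) = 2j − 6.
Set 2j − 6 = -4: j = 1.
C(6,1) = 6; 1^1 = 1; (-1)^5 = -1.
Coefficient = 6 · 1 · (-1) = -6.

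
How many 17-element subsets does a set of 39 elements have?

C(39,17) = (39·38·37·36·35·34·33·32·31·30·29·28·27·26·25·24·23) / 17! = 18147570172421919989760000 / 355687428096000 = 51021117810.

51021117810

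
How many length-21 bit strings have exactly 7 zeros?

Choose the 7 positions: C(21,7) = 116280.

116280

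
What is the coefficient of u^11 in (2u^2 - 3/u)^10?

General term: C(10,j)·(2u^2)^j·(-3/u)^(10-j), with u-exponent 2j − 1(10−j) = 3j − 10.
Set 3j − 10 = 11: j = 7.
C(10,7) = 120; 2^7 = 128; (-3)^3 = -27.
Coefficient = 120 · 128 · (-27) = -414720.

-414720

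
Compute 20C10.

184756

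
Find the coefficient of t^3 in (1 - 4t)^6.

-1280

The general term is C(6,j)·(1)^j·(-4t)^(6-j); the t^3 term has j = 3.
C(6,3) = 20.
Coefficient = C(6,3) · (-4)^3 = 20 · (-64) = -1280.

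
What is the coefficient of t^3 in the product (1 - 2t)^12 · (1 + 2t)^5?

0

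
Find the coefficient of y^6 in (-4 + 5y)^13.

The general term is C(13,j)·(-4)^j·(5y)^(13-j); the y^6 term has j = 7.
C(13,7) = 1716.
Coefficient = C(13,7) · (-4)^7 · 5^6 = 1716 · (-16384) · 15625 = -439296000000.

-439296000000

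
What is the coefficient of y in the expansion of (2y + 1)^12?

The general term is C(12,j)·(2y)^j·(1)^(12-j); the y^1 term has j = 1.
C(12,1) = 12.
Coefficient = C(12,1) · 2^1 = 12 · 2 = 24.

24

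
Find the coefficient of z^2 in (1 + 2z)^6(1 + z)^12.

270

Coefficient of z^2 = Σ_{j} C(6,j)·2^j·C(12,2-j)·1^(2-j) for j from 0 to 2.
= 66 + 144 + 60 = 270.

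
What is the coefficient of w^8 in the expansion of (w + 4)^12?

The general term is C(12,j)·(w)^j·(4)^(12-j); the w^8 term has j = 8.
C(12,8) = 495.
Coefficient = C(12,8) · 4^4 = 495 · 256 = 126720.

126720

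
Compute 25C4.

12650

C(25,4) = (25·24·23·22) / 4! = 303600 / 24 = 12650.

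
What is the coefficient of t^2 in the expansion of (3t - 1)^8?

The general term is C(8,j)·(3t)^j·(-1)^(8-j); the t^2 term has j = 2.
C(8,2) = 28.
Coefficient = C(8,2) · 3^2 = 28 · 9 = 252.

252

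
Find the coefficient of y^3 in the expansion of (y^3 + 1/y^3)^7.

35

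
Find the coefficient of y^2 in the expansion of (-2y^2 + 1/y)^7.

-280

General term: C(7,j)·(-2y^2)^j·(1/y)^(7-j), with y-exponent 2j − 1(7−j) = 3j − 7.
Set 3j − 7 = 2: j = 3.
C(7,3) = 35; (-2)^3 = -8; 1^4 = 1.
Coefficient = 35 · (-8) · 1 = -280.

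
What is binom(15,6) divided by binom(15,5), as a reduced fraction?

5/3

C(n,k+1)/C(n,k) = (n−k)/(k+1) = (15−5)/(5+1) = 10/6 = 5/3.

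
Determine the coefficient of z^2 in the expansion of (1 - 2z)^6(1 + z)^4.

18

Coefficient of z^2 = Σ_{j} C(6,j)·(-2)^j·C(4,2-j)·1^(2-j) for j from 0 to 2.
= 6 + (-48) + 60 = 18.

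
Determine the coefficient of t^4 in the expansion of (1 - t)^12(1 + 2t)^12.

-561

Coefficient of t^4 = Σ_{j} C(12,j)·(-1)^j·C(12,4-j)·2^(4-j) for j from 0 to 4.
= 7920 + (-21120) + 17424 + (-5280) + 495 = -561.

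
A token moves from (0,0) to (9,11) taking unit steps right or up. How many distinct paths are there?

167960

Each path is a sequence of 20 steps with 9 rights: C(20,9) = 167960.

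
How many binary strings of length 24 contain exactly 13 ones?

Choose the 13 positions: C(24,13) = 2496144.

2496144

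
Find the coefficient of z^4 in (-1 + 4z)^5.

The general term is C(5,j)·(-1)^j·(4z)^(5-j); the z^4 term has j = 1.
C(5,1) = 5.
Coefficient = C(5,1) · (-1)^1 · 4^4 = 5 · (-1) · 256 = -1280.

-1280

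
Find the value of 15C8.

C(15,8) = C(15,7) by symmetry.
C(15,7) = (15·14·13·12·11·10·9) / 7! = 32432400 / 5040 = 6435.

6435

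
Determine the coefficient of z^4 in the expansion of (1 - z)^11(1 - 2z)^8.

Coefficient of z^4 = Σ_{j} C(11,j)·(-1)^j·C(8,4-j)·(-2)^(4-j) for j from 0 to 4.
= 1120 + 4928 + 6160 + 2640 + 330 = 15178.

15178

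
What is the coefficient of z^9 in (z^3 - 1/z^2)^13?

General term: C(13,j)·(z^3)^j·(-1/z^2)^(13-j), with z-exponent 3j − 2(13−j) = 5j − 26.
Set 5j − 26 = 9: j = 7.
C(13,7) = 1716; 1^7 = 1; (-1)^6 = 1.
Coefficient = 1716 · 1 · 1 = 1716.

1716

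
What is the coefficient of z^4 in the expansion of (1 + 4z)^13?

The general term is C(13,j)·(1)^j·(4z)^(13-j); the z^4 term has j = 9.
C(13,9) = 715.
Coefficient = C(13,9) · 4^4 = 715 · 256 = 183040.

183040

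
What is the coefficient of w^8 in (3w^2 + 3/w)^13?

General term: C(13,j)·(3w^2)^j·(3/w)^(13-j), with w-exponent 2j − 1(13−j) = 3j − 13.
Set 3j − 13 = 8: j = 7.
C(13,7) = 1716; 3^7 = 2187; 3^6 = 729.
Coefficient = 1716 · 2187 · 729 = 2735858268.

2735858268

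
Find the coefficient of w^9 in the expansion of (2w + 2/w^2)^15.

3440640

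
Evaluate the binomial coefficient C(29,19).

20030010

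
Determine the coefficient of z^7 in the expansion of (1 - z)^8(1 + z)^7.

35

Coefficient of z^7 = Σ_{j} C(8,j)·(-1)^j·C(7,7-j)·1^(7-j) for j from 0 to 7.
= 1 + (-56) + 588 + (-1960) + 2450 + (-1176) + 196 + (-8) = 35.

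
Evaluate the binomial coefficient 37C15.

9364199760

C(37,15) = (37·36·35·34·33·32·31·30·29·28·27·26·25·24·23) / 15! = 12245324002983751680000 / 1307674368000 = 9364199760.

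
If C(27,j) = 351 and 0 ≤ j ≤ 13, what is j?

2

C(27,j) increases on 0 ≤ j ≤ 13. C(27,1) = 27 and C(27,2) = 351, so j = 2.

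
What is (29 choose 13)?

67863915

C(29,13) = (29·28·27·26·25·24·23·22·21·20·19·18·17) / 13! = 422590010274432000 / 6227020800 = 67863915.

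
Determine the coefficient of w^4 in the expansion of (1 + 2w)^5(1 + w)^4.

Coefficient of w^4 = Σ_{j} C(5,j)·2^j·C(4,4-j)·1^(4-j) for j from 0 to 4.
= 1 + 40 + 240 + 320 + 80 = 681.

681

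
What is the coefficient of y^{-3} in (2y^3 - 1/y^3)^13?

General term: C(13,j)·(2y^3)^j·(-1/y^3)^(13-j), with y-exponent 3j − 3(13−j) = 6j − 39.
Set 6j − 39 = -3: j = 6.
C(13,6) = 1716; 2^6 = 64; (-1)^7 = -1.
Coefficient = 1716 · 64 · (-1) = -109824.

-109824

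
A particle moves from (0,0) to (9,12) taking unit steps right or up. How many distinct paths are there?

293930

Each path is a sequence of 21 steps with 9 rights: C(21,9) = 293930.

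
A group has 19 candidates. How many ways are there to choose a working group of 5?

This is C(19,5) = 11628.

11628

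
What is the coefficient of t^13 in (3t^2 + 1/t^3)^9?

General term: C(9,j)·(3t^2)^j·(1/t^3)^(9-j), with t-exponent 2j − 3(9−j) = 5j − 27.
Set 5j − 27 = 13: j = 8.
C(9,8) = 9; 3^8 = 6561; 1^1 = 1.
Coefficient = 9 · 6561 · 1 = 59049.

59049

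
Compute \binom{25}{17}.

C(25,17) = C(25,8) by symmetry.
C(25,8) = (25·24·23·22·21·20·19·18) / 8! = 43609104000 / 40320 = 1081575.

1081575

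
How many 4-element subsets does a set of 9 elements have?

C(9,4) = (9·8·7·6) / 4! = 3024 / 24 = 126.

126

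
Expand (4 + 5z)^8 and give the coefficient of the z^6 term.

7000000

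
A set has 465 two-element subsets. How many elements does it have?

n(n−1)/2 = 465 ⇒ n(n−1) = 930. Since 31·30 = 930, n = 31.

31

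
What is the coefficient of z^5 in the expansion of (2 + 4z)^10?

8257536

The general term is C(10,j)·(2)^j·(4z)^(10-j); the z^5 term has j = 5.
C(10,5) = 252.
Coefficient = C(10,5) · 2^5 · 4^5 = 252 · 32 · 1024 = 8257536.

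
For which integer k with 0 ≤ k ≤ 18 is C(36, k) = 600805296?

11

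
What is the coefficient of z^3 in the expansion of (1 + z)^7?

35

The general term is C(7,j)·(1)^j·(z)^(7-j); the z^3 term has j = 4.
C(7,4) = 35.
Coefficient = C(7,4) = 35.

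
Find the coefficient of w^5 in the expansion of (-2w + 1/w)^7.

448

General term: C(7,j)·(-2w)^j·(1/w)^(7-j), with w-exponent 1j − 1(7−j) = 2j − 7.
Set 2j − 7 = 5: j = 6.
C(7,6) = 7; (-2)^6 = 64; 1^1 = 1.
Coefficient = 7 · 64 · 1 = 448.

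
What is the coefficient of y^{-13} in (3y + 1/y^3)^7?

189

General term: C(7,j)·(3y)^j·(1/y^3)^(7-j), with y-exponent 1j − 3(7−j) = 4j − 21.
Set 4j − 21 = -13: j = 2.
C(7,2) = 21; 3^2 = 9; 1^5 = 1.
Coefficient = 21 · 9 · 1 = 189.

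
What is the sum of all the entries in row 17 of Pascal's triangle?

The entries of row 17 sum to 2^17 = 131072.

131072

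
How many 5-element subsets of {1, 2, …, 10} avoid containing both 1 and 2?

196

All 5-subsets: C(10,5) = 252. Those containing both fixed elements: C(8,3) = 56.
252 − 56 = 196.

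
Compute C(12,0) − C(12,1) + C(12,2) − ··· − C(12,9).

-55

The partial alternating sum Σ_{k=0}^{9} (−1)^k C(12,k) = (−1)^9 C(11,9) = -55.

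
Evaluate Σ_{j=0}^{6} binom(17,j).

21778

1 + 17 + 136 + 680 + 2380 + 6188 + 12376 = 21778.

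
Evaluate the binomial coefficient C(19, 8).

C(19,8) = (19·18·17·16·15·14·13·12) / 8! = 3047466240 / 40320 = 75582.

75582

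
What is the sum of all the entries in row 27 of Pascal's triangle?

134217728

Setting x = 1 in (1+x)^27 gives Σ C(27,k) = 2^27 = 134217728.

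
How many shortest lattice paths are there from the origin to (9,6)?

Each path is a sequence of 15 steps with 9 rights: C(15,9) = 5005.

5005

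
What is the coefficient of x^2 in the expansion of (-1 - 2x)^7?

-84

The general term is C(7,j)·(-1)^j·(-2x)^(7-j); the x^2 term has j = 5.
C(7,5) = 21.
Coefficient = C(7,5) · (-1)^5 · (-2)^2 = 21 · (-1) · 4 = -84.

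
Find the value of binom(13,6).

C(13,6) = (13·12·11·10·9·8) / 6! = 1235520 / 720 = 1716.

1716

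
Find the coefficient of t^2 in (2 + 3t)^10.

103680

The general term is C(10,j)·(2)^j·(3t)^(10-j); the t^2 term has j = 8.
C(10,8) = 45.
Coefficient = C(10,8) · 2^8 · 3^2 = 45 · 256 · 9 = 103680.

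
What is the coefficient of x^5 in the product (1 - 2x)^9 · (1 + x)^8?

Coefficient of x^5 = Σ_{j} C(9,j)·(-2)^j·C(8,5-j)·1^(5-j) for j from 0 to 5.
= 56 + (-1260) + 8064 + (-18816) + 16128 + (-4032) = 140.

140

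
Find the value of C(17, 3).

680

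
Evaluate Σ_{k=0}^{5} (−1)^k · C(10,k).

-126

The partial alternating sum Σ_{k=0}^{5} (−1)^k C(10,k) = (−1)^5 C(9,5) = -126.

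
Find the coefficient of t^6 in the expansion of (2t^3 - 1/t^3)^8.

-1792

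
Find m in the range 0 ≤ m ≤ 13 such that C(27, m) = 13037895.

C(27,m) increases on 0 ≤ m ≤ 13. C(27,10) = 8436285 and C(27,11) = 13037895, so m = 11.

11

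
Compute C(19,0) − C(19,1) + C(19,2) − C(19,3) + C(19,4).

3060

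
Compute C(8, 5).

56

C(8,5) = C(8,3) by symmetry.
C(8,3) = (8·7·6) / 3! = 336 / 6 = 56.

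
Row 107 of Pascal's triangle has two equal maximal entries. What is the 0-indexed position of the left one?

For odd n = 107, C(107,r) peaks at r = (n−1)/2 and (n+1)/2; the smaller is 53.

53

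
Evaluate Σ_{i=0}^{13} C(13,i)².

By Vandermonde's identity, Σ C(13,i)² = C(26,13) = 10400600.

10400600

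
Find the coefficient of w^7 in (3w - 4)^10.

-16796160

The general term is C(10,j)·(3w)^j·(-4)^(10-j); the w^7 term has j = 7.
C(10,7) = 120.
Coefficient = C(10,7) · 3^7 · (-4)^3 = 120 · 2187 · (-64) = -16796160.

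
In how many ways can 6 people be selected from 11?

This is C(11,6) = 462.

462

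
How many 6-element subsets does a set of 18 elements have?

18564

C(18,6) = (18·17·16·15·14·13) / 6! = 13366080 / 720 = 18564.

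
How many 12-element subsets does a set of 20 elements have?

C(20,12) = C(20,8) by symmetry.
C(20,8) = (20·19·18·17·16·15·14·13) / 8! = 5079110400 / 40320 = 125970.

125970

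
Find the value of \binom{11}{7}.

330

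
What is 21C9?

293930

C(21,9) = (21·20·19·18·17·16·15·14·13) / 9! = 106661318400 / 362880 = 293930.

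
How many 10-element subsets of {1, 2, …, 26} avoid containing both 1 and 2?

4576264

All 10-subsets: C(26,10) = 5311735. Those containing both fixed elements: C(24,8) = 735471.
5311735 − 735471 = 4576264.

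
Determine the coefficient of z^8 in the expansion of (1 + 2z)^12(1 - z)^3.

-25344

Coefficient of z^8 = Σ_{j} C(12,j)·2^j·C(3,8-j)·(-1)^(8-j) for j from 5 to 8.
= (-25344) + 177408 + (-304128) + 126720 = -25344.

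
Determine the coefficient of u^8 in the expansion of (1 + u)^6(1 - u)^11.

Coefficient of u^8 = Σ_{j} C(6,j)·1^j·C(11,8-j)·(-1)^(8-j) for j from 0 to 6.
= 165 + (-1980) + 6930 + (-9240) + 4950 + (-990) + 55 = -110.

-110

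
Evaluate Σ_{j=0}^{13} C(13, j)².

By Vandermonde's identity, Σ C(13,j)² = C(26,13) = 10400600.

10400600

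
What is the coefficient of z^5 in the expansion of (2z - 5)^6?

The general term is C(6,j)·(2z)^j·(-5)^(6-j); the z^5 term has j = 5.
C(6,5) = 6.
Coefficient = C(6,5) · 2^5 · (-5)^1 = 6 · 32 · (-5) = -960.

-960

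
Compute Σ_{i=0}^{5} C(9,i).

382

1 + 9 + 36 + 84 + 126 + 126 = 382.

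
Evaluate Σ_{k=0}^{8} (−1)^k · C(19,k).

The partial alternating sum Σ_{k=0}^{8} (−1)^k C(19,k) = (−1)^8 C(18,8) = 43758.

43758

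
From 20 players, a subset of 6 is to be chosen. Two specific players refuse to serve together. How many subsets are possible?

All 6-subsets: C(20,6) = 38760. Those containing both fixed elements: C(18,4) = 3060.
38760 − 3060 = 35700.

35700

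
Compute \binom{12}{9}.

220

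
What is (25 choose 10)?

C(25,10) = (25·24·23·22·21·20·19·18·17·16) / 10! = 11861676288000 / 3628800 = 3268760.

3268760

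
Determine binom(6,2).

15

C(6,2) = (6·5) / 2! = 30 / 2 = 15.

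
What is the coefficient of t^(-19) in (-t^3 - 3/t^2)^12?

2125764

General term: C(12,j)·(-t^3)^j·(-3/t^2)^(12-j), with t-exponent 3j − 2(12−j) = 5j − 24.
Set 5j − 24 = -19: j = 1.
C(12,1) = 12; (-1)^1 = -1; (-3)^11 = -177147.
Coefficient = 12 · (-1) · (-177147) = 2125764.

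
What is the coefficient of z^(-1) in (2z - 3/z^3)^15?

General term: C(15,j)·(2z)^j·(-3/z^3)^(15-j), with z-exponent 1j − 3(15−j) = 4j − 45.
Set 4j − 45 = -1: j = 11.
C(15,11) = 1365; 2^11 = 2048; (-3)^4 = 81.
Coefficient = 1365 · 2048 · 81 = 226437120.

226437120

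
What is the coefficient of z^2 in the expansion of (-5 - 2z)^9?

The general term is C(9,j)·(-5)^j·(-2z)^(9-j); the z^2 term has j = 7.
C(9,7) = 36.
Coefficient = C(9,7) · (-5)^7 · (-2)^2 = 36 · (-78125) · 4 = -11250000.

-11250000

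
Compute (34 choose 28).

C(34,28) = C(34,6) by symmetry.
C(34,6) = (34·33·32·31·30·29) / 6! = 968330880 / 720 = 1344904.

1344904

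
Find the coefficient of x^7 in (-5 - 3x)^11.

-451068750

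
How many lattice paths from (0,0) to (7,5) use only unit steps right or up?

792

Each path is a sequence of 12 steps with 7 rights: C(12,7) = 792.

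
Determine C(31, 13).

C(31,13) = (31·30·29·28·27·26·25·24·23·22·21·20·19) / 13! = 1284342188088960000 / 6227020800 = 206253075.

206253075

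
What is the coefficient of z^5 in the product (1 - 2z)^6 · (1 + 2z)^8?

960

Coefficient of z^5 = Σ_{j} C(6,j)·(-2)^j·C(8,5-j)·2^(5-j) for j from 0 to 5.
= 1792 + (-13440) + 26880 + (-17920) + 3840 + (-192) = 960.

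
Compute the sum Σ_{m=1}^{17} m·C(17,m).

1114112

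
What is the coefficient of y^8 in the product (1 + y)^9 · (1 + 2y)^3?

2241

Coefficient of y^8 = Σ_{j} C(9,j)·1^j·C(3,8-j)·2^(8-j) for j from 5 to 8.
= 1008 + 1008 + 216 + 9 = 2241.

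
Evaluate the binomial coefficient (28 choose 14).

40116600

C(28,14) = (28·27·26·25·24·23·22·21·20·19·18·17·16·15) / 14! = 3497296636753920000 / 87178291200 = 40116600.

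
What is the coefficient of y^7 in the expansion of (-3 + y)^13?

The general term is C(13,j)·(-3)^j·(y)^(13-j); the y^7 term has j = 6.
C(13,6) = 1716.
Coefficient = C(13,6) · (-3)^6 = 1716 · 729 = 1250964.

1250964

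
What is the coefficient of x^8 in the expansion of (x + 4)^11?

10560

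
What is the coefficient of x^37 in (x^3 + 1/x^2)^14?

General term: C(14,j)·(x^3)^j·(1/x^2)^(14-j), with x-exponent 3j − 2(14−j) = 5j − 28.
Set 5j − 28 = 37: j = 13.
C(14,13) = 14; 1^13 = 1; 1^1 = 1.
Coefficient = 14 · 1 · 1 = 14.

14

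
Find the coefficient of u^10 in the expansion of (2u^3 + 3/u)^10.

General term: C(10,j)·(2u^3)^j·(3/u)^(10-j), with u-exponent 3j − 1(10−j) = 4j − 10.
Set 4j − 10 = 10: j = 5.
C(10,5) = 252; 2^5 = 32; 3^5 = 243.
Coefficient = 252 · 32 · 243 = 1959552.

1959552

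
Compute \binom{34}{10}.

131128140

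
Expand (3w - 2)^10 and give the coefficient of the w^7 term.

-2099520

The general term is C(10,j)·(3w)^j·(-2)^(10-j); the w^7 term has j = 7.
C(10,7) = 120.
Coefficient = C(10,7) · 3^7 · (-2)^3 = 120 · 2187 · (-8) = -2099520.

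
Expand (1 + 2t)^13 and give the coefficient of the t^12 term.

The general term is C(13,j)·(1)^j·(2t)^(13-j); the t^12 term has j = 1.
C(13,1) = 13.
Coefficient = C(13,1) · 2^12 = 13 · 4096 = 53248.

53248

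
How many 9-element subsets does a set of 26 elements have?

C(26,9) = (26·25·24·23·22·21·20·19·18) / 9! = 1133836704000 / 362880 = 3124550.

3124550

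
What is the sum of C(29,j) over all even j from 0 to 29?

Half of (1+1)^29 + (1−1)^29 gives the even-index sum: 2^28 = 268435456.

268435456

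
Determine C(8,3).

56

C(8,3) = (8·7·6) / 3! = 336 / 6 = 56.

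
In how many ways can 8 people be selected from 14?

This is C(14,8) = 3003.

3003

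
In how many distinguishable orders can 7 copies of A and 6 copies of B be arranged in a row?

Choose positions for the A's: C(13,7) = 1716.

1716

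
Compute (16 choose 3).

560

C(16,3) = (16·15·14) / 3! = 3360 / 6 = 560.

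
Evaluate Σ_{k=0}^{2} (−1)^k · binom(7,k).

15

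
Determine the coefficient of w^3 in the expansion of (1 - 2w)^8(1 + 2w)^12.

Coefficient of w^3 = Σ_{j} C(8,j)·(-2)^j·C(12,3-j)·2^(3-j) for j from 0 to 3.
= 1760 + (-4224) + 2688 + (-448) = -224.

-224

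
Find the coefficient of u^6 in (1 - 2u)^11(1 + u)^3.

Coefficient of u^6 = Σ_{j} C(11,j)·(-2)^j·C(3,6-j)·1^(6-j) for j from 3 to 6.
= (-1320) + 15840 + (-44352) + 29568 = -264.

-264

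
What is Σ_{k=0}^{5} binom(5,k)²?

Σ C(5,k)² is the coefficient of x^5 in (1+x)^5(1+x)^5 = (1+x)^10, i.e. C(10,5) = 252.

252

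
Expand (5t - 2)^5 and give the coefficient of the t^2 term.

-2000

The general term is C(5,j)·(5t)^j·(-2)^(5-j); the t^2 term has j = 2.
C(5,2) = 10.
Coefficient = C(5,2) · 5^2 · (-2)^3 = 10 · 25 · (-8) = -2000.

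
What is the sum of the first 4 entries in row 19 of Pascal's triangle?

1 + 19 + 171 + 969 = 1160.

1160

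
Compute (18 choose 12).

18564

C(18,12) = C(18,6) by symmetry.
C(18,6) = (18·17·16·15·14·13) / 6! = 13366080 / 720 = 18564.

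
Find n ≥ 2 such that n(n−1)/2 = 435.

n(n−1)/2 = 435 ⇒ n(n−1) = 870. Since 30·29 = 870, n = 30.

30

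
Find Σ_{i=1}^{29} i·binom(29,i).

7784628224

Differentiating (1+x)^29 and setting x=1: Σ i·C(29,i) = 29·2^28 = 7784628224.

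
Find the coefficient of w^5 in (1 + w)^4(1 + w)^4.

56

Coefficient of w^5 = Σ_{j} C(4,j)·C(4,5-j) for j from 1 to 4.
= 4 + 24 + 24 + 4 = 56.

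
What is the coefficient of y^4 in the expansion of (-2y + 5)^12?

3093750000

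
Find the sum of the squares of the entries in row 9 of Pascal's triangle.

48620

By Vandermonde's identity, Σ C(9,j)² = C(18,9) = 48620.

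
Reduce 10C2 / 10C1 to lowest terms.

9/2

C(n,k+1)/C(n,k) = (n−k)/(k+1) = (10−1)/(1+1) = 9/2.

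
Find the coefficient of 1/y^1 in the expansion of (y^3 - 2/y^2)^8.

General term: C(8,j)·(y^3)^j·(-2/y^2)^(8-j), with y-exponent 3j − 2(8−j) = 5j − 16.
Set 5j − 16 = -1: j = 3.
C(8,3) = 56; 1^3 = 1; (-2)^5 = -32.
Coefficient = 56 · 1 · (-32) = -1792.

-1792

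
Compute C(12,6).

924

C(12,6) = (12·11·10·9·8·7) / 6! = 665280 / 720 = 924.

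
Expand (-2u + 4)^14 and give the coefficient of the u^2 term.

The general term is C(14,j)·(-2u)^j·(4)^(14-j); the u^2 term has j = 2.
C(14,2) = 91.
Coefficient = C(14,2) · (-2)^2 · 4^12 = 91 · 4 · 16777216 = 6106906624.

6106906624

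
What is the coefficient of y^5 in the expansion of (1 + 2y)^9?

The general term is C(9,j)·(1)^j·(2y)^(9-j); the y^5 term has j = 4.
C(9,4) = 126.
Coefficient = C(9,4) · 2^5 = 126 · 32 = 4032.

4032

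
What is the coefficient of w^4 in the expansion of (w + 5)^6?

375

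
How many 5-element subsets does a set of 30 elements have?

142506

C(30,5) = (30·29·28·27·26) / 5! = 17100720 / 120 = 142506.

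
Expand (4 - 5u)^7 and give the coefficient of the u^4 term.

The general term is C(7,j)·(4)^j·(-5u)^(7-j); the u^4 term has j = 3.
C(7,3) = 35.
Coefficient = C(7,3) · 4^3 · (-5)^4 = 35 · 64 · 625 = 1400000.

1400000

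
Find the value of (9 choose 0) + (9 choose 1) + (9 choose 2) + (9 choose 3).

1 + 9 + 36 + 84 = 130.

130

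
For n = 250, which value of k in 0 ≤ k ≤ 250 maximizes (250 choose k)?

C(250,k) is maximized at k = 250/2 = 125.

125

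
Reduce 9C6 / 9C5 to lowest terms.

C(n,k+1)/C(n,k) = (n−k)/(k+1) = (9−5)/(5+1) = 4/6 = 2/3.

2/3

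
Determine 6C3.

20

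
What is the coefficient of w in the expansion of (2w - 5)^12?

The general term is C(12,j)·(2w)^j·(-5)^(12-j); the w^1 term has j = 1.
C(12,1) = 12.
Coefficient = C(12,1) · 2^1 · (-5)^11 = 12 · 2 · (-48828125) = -1171875000.

-1171875000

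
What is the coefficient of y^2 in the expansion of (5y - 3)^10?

The general term is C(10,j)·(5y)^j·(-3)^(10-j); the y^2 term has j = 2.
C(10,2) = 45.
Coefficient = C(10,2) · 5^2 · (-3)^8 = 45 · 25 · 6561 = 7381125.

7381125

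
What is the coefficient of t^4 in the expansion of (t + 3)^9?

The general term is C(9,j)·(t)^j·(3)^(9-j); the t^4 term has j = 4.
C(9,4) = 126.
Coefficient = C(9,4) · 3^5 = 126 · 243 = 30618.

30618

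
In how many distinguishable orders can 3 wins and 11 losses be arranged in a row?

364

Choose positions for the wins: C(14,3) = 364.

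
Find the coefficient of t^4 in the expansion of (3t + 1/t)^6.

1458

General term: C(6,j)·(3t)^j·(1/t)^(6-j), with t-exponent 1j − 1(6−j) = 2j − 6.
Set 2j − 6 = 4: j = 5.
C(6,5) = 6; 3^5 = 243; 1^1 = 1.
Coefficient = 6 · 243 · 1 = 1458.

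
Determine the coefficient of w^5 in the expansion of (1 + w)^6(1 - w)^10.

Coefficient of w^5 = Σ_{j} C(6,j)·1^j·C(10,5-j)·(-1)^(5-j) for j from 0 to 5.
= (-252) + 1260 + (-1800) + 900 + (-150) + 6 = -36.

-36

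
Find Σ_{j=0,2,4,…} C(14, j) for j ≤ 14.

Half of (1+1)^14 + (1−1)^14 gives the even-index sum: 2^13 = 8192.

8192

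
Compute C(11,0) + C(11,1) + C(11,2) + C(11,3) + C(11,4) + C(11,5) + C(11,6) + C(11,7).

1 + 11 + 55 + 165 + 330 + 462 + 462 + 330 = 1816.

1816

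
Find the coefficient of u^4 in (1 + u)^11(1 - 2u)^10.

-270

Coefficient of u^4 = Σ_{j} C(11,j)·1^j·C(10,4-j)·(-2)^(4-j) for j from 0 to 4.
= 3360 + (-10560) + 9900 + (-3300) + 330 = -270.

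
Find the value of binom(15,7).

C(15,7) = (15·14·13·12·11·10·9) / 7! = 32432400 / 5040 = 6435.

6435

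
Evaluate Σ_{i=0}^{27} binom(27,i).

The entries of row 27 sum to 2^27 = 134217728.

134217728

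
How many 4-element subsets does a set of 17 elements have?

2380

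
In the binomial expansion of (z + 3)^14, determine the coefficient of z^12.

The general term is C(14,j)·(z)^j·(3)^(14-j); the z^12 term has j = 12.
C(14,12) = 91.
Coefficient = C(14,12) · 3^2 = 91 · 9 = 819.

819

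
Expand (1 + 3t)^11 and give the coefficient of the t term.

The general term is C(11,j)·(1)^j·(3t)^(11-j); the t^1 term has j = 10.
C(11,10) = 11.
Coefficient = C(11,10) · 3^1 = 11 · 3 = 33.

33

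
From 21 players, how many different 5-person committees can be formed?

20349

This is C(21,5) = 20349.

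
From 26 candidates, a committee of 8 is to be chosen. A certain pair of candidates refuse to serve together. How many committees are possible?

1427679

All 8-subsets: C(26,8) = 1562275. Those containing both fixed elements: C(24,6) = 134596.
1562275 − 134596 = 1427679.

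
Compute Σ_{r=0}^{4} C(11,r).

1 + 11 + 55 + 165 + 330 = 562.

562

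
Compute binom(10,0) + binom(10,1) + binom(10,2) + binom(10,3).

1 + 10 + 45 + 120 = 176.

176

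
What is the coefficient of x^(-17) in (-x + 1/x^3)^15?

-6435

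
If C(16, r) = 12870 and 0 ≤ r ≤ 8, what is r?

8

C(16,r) increases on 0 ≤ r ≤ 8. C(16,7) = 11440 and C(16,8) = 12870, so r = 8.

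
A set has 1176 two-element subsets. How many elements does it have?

49

n(n−1)/2 = 1176 ⇒ n(n−1) = 2352. Since 49·48 = 2352, n = 49.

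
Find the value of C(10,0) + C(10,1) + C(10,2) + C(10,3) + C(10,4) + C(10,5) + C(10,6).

848

1 + 10 + 45 + 120 + 210 + 252 + 210 = 848.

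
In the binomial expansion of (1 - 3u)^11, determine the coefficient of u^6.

The general term is C(11,j)·(1)^j·(-3u)^(11-j); the u^6 term has j = 5.
C(11,5) = 462.
Coefficient = C(11,5) · (-3)^6 = 462 · 729 = 336798.

336798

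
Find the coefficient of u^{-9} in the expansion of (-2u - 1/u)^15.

-3640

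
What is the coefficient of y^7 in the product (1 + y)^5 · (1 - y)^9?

Coefficient of y^7 = Σ_{j} C(5,j)·1^j·C(9,7-j)·(-1)^(7-j) for j from 0 to 5.
= (-36) + 420 + (-1260) + 1260 + (-420) + 36 = 0.

0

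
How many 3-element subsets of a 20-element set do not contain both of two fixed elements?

1122

All 3-subsets: C(20,3) = 1140. Those containing both fixed elements: C(18,1) = 18.
1140 − 18 = 1122.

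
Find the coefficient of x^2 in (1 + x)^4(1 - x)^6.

-3

Coefficient of x^2 = Σ_{j} C(4,j)·1^j·C(6,2-j)·(-1)^(2-j) for j from 0 to 2.
= 15 + (-24) + 6 = -3.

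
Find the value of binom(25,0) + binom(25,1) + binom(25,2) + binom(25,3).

1 + 25 + 300 + 2300 = 2626.

2626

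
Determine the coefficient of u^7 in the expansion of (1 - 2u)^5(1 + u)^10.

Coefficient of u^7 = Σ_{j} C(5,j)·(-2)^j·C(10,7-j)·1^(7-j) for j from 0 to 5.
= 120 + (-2100) + 10080 + (-16800) + 9600 + (-1440) = -540.

-540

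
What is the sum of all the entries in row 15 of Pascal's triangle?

Setting x = 1 in (1+x)^15 gives Σ C(15,k) = 2^15 = 32768.

32768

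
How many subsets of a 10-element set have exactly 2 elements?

45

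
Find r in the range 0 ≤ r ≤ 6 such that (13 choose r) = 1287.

C(13,r) increases on 0 ≤ r ≤ 6. C(13,4) = 715 and C(13,5) = 1287, so r = 5.

5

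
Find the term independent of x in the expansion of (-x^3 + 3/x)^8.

General term: C(8,j)·(-x^3)^j·(3/x)^(8-j), with x-exponent 3j − 1(8−j) = 4j − 8.
Set 4j − 8 = 0: j = 2.
C(8,2) = 28; (-1)^2 = 1; 3^6 = 729.
Coefficient = 28 · 1 · 729 = 20412.

20412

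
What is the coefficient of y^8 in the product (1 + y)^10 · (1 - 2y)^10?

-5835

Coefficient of y^8 = Σ_{j} C(10,j)·1^j·C(10,8-j)·(-2)^(8-j) for j from 0 to 8.
= 11520 + (-153600) + 604800 + (-967680) + 705600 + (-241920) + 37800 + (-2400) + 45 = -5835.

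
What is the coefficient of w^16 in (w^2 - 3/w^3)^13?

General term: C(13,j)·(w^2)^j·(-3/w^3)^(13-j), with w-exponent 2j − 3(13−j) = 5j − 39.
Set 5j − 39 = 16: j = 11.
C(13,11) = 78; 1^11 = 1; (-3)^2 = 9.
Coefficient = 78 · 1 · 9 = 702.

702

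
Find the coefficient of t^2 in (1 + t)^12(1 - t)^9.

Coefficient of t^2 = Σ_{j} C(12,j)·1^j·C(9,2-j)·(-1)^(2-j) for j from 0 to 2.
= 36 + (-108) + 66 = -6.

-6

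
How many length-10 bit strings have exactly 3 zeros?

120

Choose the 3 positions: C(10,3) = 120.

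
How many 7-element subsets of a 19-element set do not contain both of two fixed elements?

All 7-subsets: C(19,7) = 50388. Those containing both fixed elements: C(17,5) = 6188.
50388 − 6188 = 44200.

44200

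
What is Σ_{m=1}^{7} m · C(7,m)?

448

Since m·C(7,m) = 7·C(6,m−1), the sum is 7·2^6 = 7·64 = 448.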